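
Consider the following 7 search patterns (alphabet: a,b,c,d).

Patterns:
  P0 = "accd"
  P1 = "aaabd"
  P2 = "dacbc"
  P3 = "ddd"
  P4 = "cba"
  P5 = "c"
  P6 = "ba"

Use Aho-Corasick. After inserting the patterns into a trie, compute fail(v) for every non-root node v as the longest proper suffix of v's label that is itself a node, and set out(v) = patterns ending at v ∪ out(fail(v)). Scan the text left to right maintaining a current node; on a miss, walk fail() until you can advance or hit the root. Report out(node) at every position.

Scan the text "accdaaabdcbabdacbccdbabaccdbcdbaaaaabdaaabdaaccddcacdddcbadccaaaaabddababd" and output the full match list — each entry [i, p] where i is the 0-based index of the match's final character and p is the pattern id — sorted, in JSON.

Build automaton:
Trie (insert patterns):
  n0 'ε': a→1 b→19 c→16 d→9
  n1 'a': a→5 c→2
  n2 'ac': c→3
  n3 'acc': d→4
  n4 'accd': ·  ←P0
  n5 'aa': a→6
  n6 'aaa': b→7
  n7 'aaab': d→8
  n8 'aaabd': ·  ←P1
  n9 'd': a→10 d→14
  n10 'da': c→11
  n11 'dac': b→12
  n12 'dacb': c→13
  n13 'dacbc': ·  ←P2
  n14 'dd': d→15
  n15 'ddd': ·  ←P3
  n16 'c': b→17  ←P5
  n17 'cb': a→18
  n18 'cba': ·  ←P4
  n19 'b': a→20
  n20 'ba': ·  ←P6

Failure links (BFS by depth):
  n1('a'): parent n0 fail=0; on 'a' 0 → fail=0;  out ∅∪∅=∅
  n9('d'): parent n0 fail=0; on 'd' 0 → fail=0;  out ∅∪∅=∅
  n16('c'): parent n0 fail=0; on 'c' 0 → fail=0;  out {5}∪∅={5}
  n19('b'): parent n0 fail=0; on 'b' 0 → fail=0;  out ∅∪∅=∅
  n2('ac'): parent n1 fail=0; on 'c' 0 → fail=16;  out ∅∪{5}={5}
  n5('aa'): parent n1 fail=0; on 'a' 0 → fail=1;  out ∅∪∅=∅
  n10('da'): parent n9 fail=0; on 'a' 0 → fail=1;  out ∅∪∅=∅
  n14('dd'): parent n9 fail=0; on 'd' 0 → fail=9;  out ∅∪∅=∅
  n17('cb'): parent n16 fail=0; on 'b' 0 → fail=19;  out ∅∪∅=∅
  n20('ba'): parent n19 fail=0; on 'a' 0 → fail=1;  out {6}∪∅={6}
  n3('acc'): parent n2 fail=16; on 'c' 16→0 → fail=16;  out ∅∪{5}={5}
  n6('aaa'): parent n5 fail=1; on 'a' 1 → fail=5;  out ∅∪∅=∅
  n11('dac'): parent n10 fail=1; on 'c' 1 → fail=2;  out ∅∪{5}={5}
  n15('ddd'): parent n14 fail=9; on 'd' 9 → fail=14;  out {3}∪∅={3}
  n18('cba'): parent n17 fail=19; on 'a' 19 → fail=20;  out {4}∪{6}={4,6}
  n4('accd'): parent n3 fail=16; on 'd' 16→0 → fail=9;  out {0}∪∅={0}
  n7('aaab'): parent n6 fail=5; on 'b' 5→1→0 → fail=19;  out ∅∪∅=∅
  n12('dacb'): parent n11 fail=2; on 'b' 2→16 → fail=17;  out ∅∪∅=∅
  n8('aaabd'): parent n7 fail=19; on 'd' 19→0 → fail=9;  out {1}∪∅={1}
  n13('dacbc'): parent n12 fail=17; on 'c' 17→19→0 → fail=16;  out {2}∪{5}={2,5}

Text stream:
[0] read 'a'  n0⇒n1
[1] read 'c'  n1⇒n2  emit P5@[1:1]
[2] read 'c'  n2⇒n3  emit P5@[2:2]
[3] read 'd'  n3⇒n4  emit P0@[0:3]
[4] read 'a'  n4⇒n10 ·f
[5] read 'a'  n10⇒n5 ·f
[6] read 'a'  n5⇒n6
[7] read 'b'  n6⇒n7
[8] read 'd'  n7⇒n8  emit P1@[4:8]
[9] read 'c'  n8⇒n16 ·f  emit P5@[9:9]
[10] read 'b'  n16⇒n17
[11] read 'a'  n17⇒n18  emit P4@[9:11],P6@[10:11]
[12] read 'b'  n18⇒n19 ·f
[13] read 'd'  n19⇒n9 ·f
[14] read 'a'  n9⇒n10
[15] read 'c'  n10⇒n11  emit P5@[15:15]
[16] read 'b'  n11⇒n12
[17] read 'c'  n12⇒n13  emit P2@[13:17],P5@[17:17]
[18] read 'c'  n13⇒n16 ·f  emit P5@[18:18]
[19] read 'd'  n16⇒n9 ·f
[20] read 'b'  n9⇒n19 ·f
[21] read 'a'  n19⇒n20  emit P6@[20:21]
[22] read 'b'  n20⇒n19 ·f
[23] read 'a'  n19⇒n20  emit P6@[22:23]
[24] read 'c'  n20⇒n2 ·f  emit P5@[24:24]
[25] read 'c'  n2⇒n3  emit P5@[25:25]
[26] read 'd'  n3⇒n4  emit P0@[23:26]
[27] read 'b'  n4⇒n19 ·f
[28] read 'c'  n19⇒n16 ·f  emit P5@[28:28]
[29] read 'd'  n16⇒n9 ·f
[30] read 'b'  n9⇒n19 ·f
[31] read 'a'  n19⇒n20  emit P6@[30:31]
[32] read 'a'  n20⇒n5 ·f
[33] read 'a'  n5⇒n6
[34] read 'a'  n6⇒n6 ·f
[35] read 'a'  n6⇒n6 ·f
[36] read 'b'  n6⇒n7
[37] read 'd'  n7⇒n8  emit P1@[33:37]
[38] read 'a'  n8⇒n10 ·f
[39] read 'a'  n10⇒n5 ·f
[40] read 'a'  n5⇒n6
[41] read 'b'  n6⇒n7
[42] read 'd'  n7⇒n8  emit P1@[38:42]
[43] read 'a'  n8⇒n10 ·f
[44] read 'a'  n10⇒n5 ·f
[45] read 'c'  n5⇒n2 ·f  emit P5@[45:45]
[46] read 'c'  n2⇒n3  emit P5@[46:46]
[47] read 'd'  n3⇒n4  emit P0@[44:47]
[48] read 'd'  n4⇒n14 ·f
[49] read 'c'  n14⇒n16 ·f  emit P5@[49:49]
[50] read 'a'  n16⇒n1 ·f
[51] read 'c'  n1⇒n2  emit P5@[51:51]
[52] read 'd'  n2⇒n9 ·f
[53] read 'd'  n9⇒n14
[54] read 'd'  n14⇒n15  emit P3@[52:54]
[55] read 'c'  n15⇒n16 ·f  emit P5@[55:55]
[56] read 'b'  n16⇒n17
[57] read 'a'  n17⇒n18  emit P4@[55:57],P6@[56:57]
[58] read 'd'  n18⇒n9 ·f
[59] read 'c'  n9⇒n16 ·f  emit P5@[59:59]
[60] read 'c'  n16⇒n16 ·f  emit P5@[60:60]
[61] read 'a'  n16⇒n1 ·f
[62] read 'a'  n1⇒n5
[63] read 'a'  n5⇒n6
[64] read 'a'  n6⇒n6 ·f
[65] read 'a'  n6⇒n6 ·f
[66] read 'b'  n6⇒n7
[67] read 'd'  n7⇒n8  emit P1@[63:67]
[68] read 'd'  n8⇒n14 ·f
[69] read 'a'  n14⇒n10 ·f
[70] read 'b'  n10⇒n19 ·f
[71] read 'a'  n19⇒n20  emit P6@[70:71]
[72] read 'b'  n20⇒n19 ·f
[73] read 'd'  n19⇒n9 ·f

Matches: [[1,5],[2,5],[3,0],[8,1],[9,5],[11,4],[11,6],[15,5],[17,2],[17,5],[18,5],[21,6],[23,6],[24,5],[25,5],[26,0],[28,5],[31,6],[37,1],[42,1],[45,5],[46,5],[47,0],[49,5],[51,5],[54,3],[55,5],[57,4],[57,6],[59,5],[60,5],[67,1],[71,6]]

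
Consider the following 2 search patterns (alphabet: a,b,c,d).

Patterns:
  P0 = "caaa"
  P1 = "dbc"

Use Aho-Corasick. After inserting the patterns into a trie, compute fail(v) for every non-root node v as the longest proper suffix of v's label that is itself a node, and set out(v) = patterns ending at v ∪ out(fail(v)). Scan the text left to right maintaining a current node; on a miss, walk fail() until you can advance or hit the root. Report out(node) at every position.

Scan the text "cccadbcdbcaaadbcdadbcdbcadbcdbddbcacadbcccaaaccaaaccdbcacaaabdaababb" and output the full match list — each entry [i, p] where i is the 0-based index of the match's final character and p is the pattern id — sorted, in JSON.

Build automaton:
Trie nodes:
  0='ε' goto c→1 d→5
  1='c' goto a→2
  2='ca' goto a→3
  3='caa' goto a→4
  4='caaa' goto ·  [P0 ends]
  5='d' goto b→6
  6='db' goto c→7
  7='dbc' goto ·  [P1 ends]

Failure links (BFS by depth):
  fail(1) 'c': from fail(0)=0 chase 'c': 0 ⇒ 0;  out=∅∪out(0)=∅
  fail(5) 'd': from fail(0)=0 chase 'd': 0 ⇒ 0;  out=∅∪out(0)=∅
  fail(2) 'ca': from fail(1)=0 chase 'a': 0 ⇒ 0;  out=∅∪out(0)=∅
  fail(6) 'db': from fail(5)=0 chase 'b': 0 ⇒ 0;  out=∅∪out(0)=∅
  fail(3) 'caa': from fail(2)=0 chase 'a': 0 ⇒ 0;  out=∅∪out(0)=∅
  fail(7) 'dbc': from fail(6)=0 chase 'c': 0 ⇒ 1;  out={1}∪out(1)={1}
  fail(4) 'caaa': from fail(3)=0 chase 'a': 0 ⇒ 0;  out={0}∪out(0)={0}

Run:
pos 0 'c': at 1
pos 1 'c': at 1 (fail-walked)
pos 2 'c': at 1 (fail-walked)
pos 3 'a': at 2
pos 4 'd': at 5 (fail-walked)
pos 5 'b': at 6
pos 6 'c': at 7  → match P1@[4:6]
pos 7 'd': at 5 (fail-walked)
pos 8 'b': at 6
pos 9 'c': at 7  → match P1@[7:9]
pos 10 'a': at 2 (fail-walked)
pos 11 'a': at 3
pos 12 'a': at 4  → match P0@[9:12]
pos 13 'd': at 5 (fail-walked)
pos 14 'b': at 6
pos 15 'c': at 7  → match P1@[13:15]
pos 16 'd': at 5 (fail-walked)
pos 17 'a': at 0 (fail-walked)
pos 18 'd': at 5
pos 19 'b': at 6
pos 20 'c': at 7  → match P1@[18:20]
pos 21 'd': at 5 (fail-walked)
pos 22 'b': at 6
pos 23 'c': at 7  → match P1@[21:23]
pos 24 'a': at 2 (fail-walked)
pos 25 'd': at 5 (fail-walked)
pos 26 'b': at 6
pos 27 'c': at 7  → match P1@[25:27]
pos 28 'd': at 5 (fail-walked)
pos 29 'b': at 6
pos 30 'd': at 5 (fail-walked)
pos 31 'd': at 5 (fail-walked)
pos 32 'b': at 6
pos 33 'c': at 7  → match P1@[31:33]
pos 34 'a': at 2 (fail-walked)
pos 35 'c': at 1 (fail-walked)
pos 36 'a': at 2
pos 37 'd': at 5 (fail-walked)
pos 38 'b': at 6
pos 39 'c': at 7  → match P1@[37:39]
pos 40 'c': at 1 (fail-walked)
pos 41 'c': at 1 (fail-walked)
pos 42 'a': at 2
pos 43 'a': at 3
pos 44 'a': at 4  → match P0@[41:44]
pos 45 'c': at 1 (fail-walked)
pos 46 'c': at 1 (fail-walked)
pos 47 'a': at 2
pos 48 'a': at 3
pos 49 'a': at 4  → match P0@[46:49]
pos 50 'c': at 1 (fail-walked)
pos 51 'c': at 1 (fail-walked)
pos 52 'd': at 5 (fail-walked)
pos 53 'b': at 6
pos 54 'c': at 7  → match P1@[52:54]
pos 55 'a': at 2 (fail-walked)
pos 56 'c': at 1 (fail-walked)
pos 57 'a': at 2
pos 58 'a': at 3
pos 59 'a': at 4  → match P0@[56:59]
pos 60 'b': at 0 (fail-walked)
pos 61 'd': at 5
pos 62 'a': at 0 (fail-walked)
pos 63 'a': at 0
pos 64 'b': at 0
pos 65 'a': at 0
pos 66 'b': at 0
pos 67 'b': at 0

All matches (sorted): [[6,1],[9,1],[12,0],[15,1],[20,1],[23,1],[27,1],[33,1],[39,1],[44,0],[49,0],[54,1],[59,0]]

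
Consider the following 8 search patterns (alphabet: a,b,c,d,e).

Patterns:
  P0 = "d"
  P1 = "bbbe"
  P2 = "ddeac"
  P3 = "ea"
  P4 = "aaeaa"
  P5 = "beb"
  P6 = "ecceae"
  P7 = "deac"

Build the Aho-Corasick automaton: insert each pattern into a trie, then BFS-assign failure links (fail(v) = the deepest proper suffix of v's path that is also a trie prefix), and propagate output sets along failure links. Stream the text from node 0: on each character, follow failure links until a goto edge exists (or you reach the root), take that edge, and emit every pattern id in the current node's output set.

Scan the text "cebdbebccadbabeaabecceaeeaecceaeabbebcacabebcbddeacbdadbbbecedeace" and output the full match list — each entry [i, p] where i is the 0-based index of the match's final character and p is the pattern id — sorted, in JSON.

Build:
Trie (insert patterns):
  0='ε' goto a→12 b→2 d→1 e→10
  1='d' goto d→6 e→24  [P0 ends]
  2='b' goto b→3 e→17
  3='bb' goto b→4
  4='bbb' goto e→5
  5='bbbe' goto ·  [P1 ends]
  6='dd' goto e→7
  7='dde' goto a→8
  8='ddea' goto c→9
  9='ddeac' goto ·  [P2 ends]
  10='e' goto a→11 c→19
  11='ea' goto ·  [P3 ends]
  12='a' goto a→13
  13='aa' goto e→14
  14='aae' goto a→15
  15='aaea' goto a→16
  16='aaeaa' goto ·  [P4 ends]
  17='be' goto b→18
  18='beb' goto ·  [P5 ends]
  19='ec' goto c→20
  20='ecc' goto e→21
  21='ecce' goto a→22
  22='eccea' goto e→23
  23='ecceae' goto ·  [P6 ends]
  24='de' goto a→25
  25='dea' goto c→26
  26='deac' goto ·  [P7 ends]

BFS fail/out derivation:
  fail(1) 'd': from fail(0)=0 chase 'd': 0 ⇒ 0;  out={0}∪out(0)={0}
  fail(2) 'b': from fail(0)=0 chase 'b': 0 ⇒ 0;  out=∅∪out(0)=∅
  fail(10) 'e': from fail(0)=0 chase 'e': 0 ⇒ 0;  out=∅∪out(0)=∅
  fail(12) 'a': from fail(0)=0 chase 'a': 0 ⇒ 0;  out=∅∪out(0)=∅
  fail(3) 'bb': from fail(2)=0 chase 'b': 0 ⇒ 2;  out=∅∪out(2)=∅
  fail(6) 'dd': from fail(1)=0 chase 'd': 0 ⇒ 1;  out=∅∪out(1)={0}
  fail(11) 'ea': from fail(10)=0 chase 'a': 0 ⇒ 12;  out={3}∪out(12)={3}
  fail(13) 'aa': from fail(12)=0 chase 'a': 0 ⇒ 12;  out=∅∪out(12)=∅
  fail(17) 'be': from fail(2)=0 chase 'e': 0 ⇒ 10;  out=∅∪out(10)=∅
  fail(19) 'ec': from fail(10)=0 chase 'c': 0 ⇒ 0;  out=∅∪out(0)=∅
  fail(24) 'de': from fail(1)=0 chase 'e': 0 ⇒ 10;  out=∅∪out(10)=∅
  fail(4) 'bbb': from fail(3)=2 chase 'b': 2 ⇒ 3;  out=∅∪out(3)=∅
  fail(7) 'dde': from fail(6)=1 chase 'e': 1 ⇒ 24;  out=∅∪out(24)=∅
  fail(14) 'aae': from fail(13)=12 chase 'e': 12→0 ⇒ 10;  out=∅∪out(10)=∅
  fail(18) 'beb': from fail(17)=10 chase 'b': 10→0 ⇒ 2;  out={5}∪out(2)={5}
  fail(20) 'ecc': from fail(19)=0 chase 'c': 0 ⇒ 0;  out=∅∪out(0)=∅
  fail(25) 'dea': from fail(24)=10 chase 'a': 10 ⇒ 11;  out=∅∪out(11)={3}
  fail(5) 'bbbe': from fail(4)=3 chase 'e': 3→2 ⇒ 17;  out={1}∪out(17)={1}
  fail(8) 'ddea': from fail(7)=24 chase 'a': 24 ⇒ 25;  out=∅∪out(25)={3}
  fail(15) 'aaea': from fail(14)=10 chase 'a': 10 ⇒ 11;  out=∅∪out(11)={3}
  fail(21) 'ecce': from fail(20)=0 chase 'e': 0 ⇒ 10;  out=∅∪out(10)=∅
  fail(26) 'deac': from fail(25)=11 chase 'c': 11→12→0 ⇒ 0;  out={7}∪out(0)={7}
  fail(9) 'ddeac': from fail(8)=25 chase 'c': 25 ⇒ 26;  out={2}∪out(26)={2,7}
  fail(16) 'aaeaa': from fail(15)=11 chase 'a': 11→12 ⇒ 13;  out={4}∪out(13)={4}
  fail(22) 'eccea': from fail(21)=10 chase 'a': 10 ⇒ 11;  out=∅∪out(11)={3}
  fail(23) 'ecceae': from fail(22)=11 chase 'e': 11→12→0 ⇒ 10;  out={6}∪out(10)={6}

Scan:
i=0 'c': node 0→0
i=1 'e': node 0→10
i=2 'b': node 10→2 (via fail)
i=3 'd': node 2→1 (via fail)  ** P0@[3:3]
i=4 'b': node 1→2 (via fail)
i=5 'e': node 2→17
i=6 'b': node 17→18  ** P5@[4:6]
i=7 'c': node 18→0 (via fail)
i=8 'c': node 0→0
i=9 'a': node 0→12
i=10 'd': node 12→1 (via fail)  ** P0@[10:10]
i=11 'b': node 1→2 (via fail)
i=12 'a': node 2→12 (via fail)
i=13 'b': node 12→2 (via fail)
i=14 'e': node 2→17
i=15 'a': node 17→11 (via fail)  ** P3@[14:15]
i=16 'a': node 11→13 (via fail)
i=17 'b': node 13→2 (via fail)
i=18 'e': node 2→17
i=19 'c': node 17→19 (via fail)
i=20 'c': node 19→20
i=21 'e': node 20→21
i=22 'a': node 21→22  ** P3@[21:22]
i=23 'e': node 22→23  ** P6@[18:23]
i=24 'e': node 23→10 (via fail)
i=25 'a': node 10→11  ** P3@[24:25]
i=26 'e': node 11→10 (via fail)
i=27 'c': node 10→19
i=28 'c': node 19→20
i=29 'e': node 20→21
i=30 'a': node 21→22  ** P3@[29:30]
i=31 'e': node 22→23  ** P6@[26:31]
i=32 'a': node 23→11 (via fail)  ** P3@[31:32]
i=33 'b': node 11→2 (via fail)
i=34 'b': node 2→3
i=35 'e': node 3→17 (via fail)
i=36 'b': node 17→18  ** P5@[34:36]
i=37 'c': node 18→0 (via fail)
i=38 'a': node 0→12
i=39 'c': node 12→0 (via fail)
i=40 'a': node 0→12
i=41 'b': node 12→2 (via fail)
i=42 'e': node 2→17
i=43 'b': node 17→18  ** P5@[41:43]
i=44 'c': node 18→0 (via fail)
i=45 'b': node 0→2
i=46 'd': node 2→1 (via fail)  ** P0@[46:46]
i=47 'd': node 1→6  ** P0@[47:47]
i=48 'e': node 6→7
i=49 'a': node 7→8  ** P3@[48:49]
i=50 'c': node 8→9  ** P2@[46:50],P7@[47:50]
i=51 'b': node 9→2 (via fail)
i=52 'd': node 2→1 (via fail)  ** P0@[52:52]
i=53 'a': node 1→12 (via fail)
i=54 'd': node 12→1 (via fail)  ** P0@[54:54]
i=55 'b': node 1→2 (via fail)
i=56 'b': node 2→3
i=57 'b': node 3→4
i=58 'e': node 4→5  ** P1@[55:58]
i=59 'c': node 5→19 (via fail)
i=60 'e': node 19→10 (via fail)
i=61 'd': node 10→1 (via fail)  ** P0@[61:61]
i=62 'e': node 1→24
i=63 'a': node 24→25  ** P3@[62:63]
i=64 'c': node 25→26  ** P7@[61:64]
i=65 'e': node 26→10 (via fail)

Matches: [[3,0],[6,5],[10,0],[15,3],[22,3],[23,6],[25,3],[30,3],[31,6],[32,3],[36,5],[43,5],[46,0],[47,0],[49,3],[50,2],[50,7],[52,0],[54,0],[58,1],[61,0],[63,3],[64,7]]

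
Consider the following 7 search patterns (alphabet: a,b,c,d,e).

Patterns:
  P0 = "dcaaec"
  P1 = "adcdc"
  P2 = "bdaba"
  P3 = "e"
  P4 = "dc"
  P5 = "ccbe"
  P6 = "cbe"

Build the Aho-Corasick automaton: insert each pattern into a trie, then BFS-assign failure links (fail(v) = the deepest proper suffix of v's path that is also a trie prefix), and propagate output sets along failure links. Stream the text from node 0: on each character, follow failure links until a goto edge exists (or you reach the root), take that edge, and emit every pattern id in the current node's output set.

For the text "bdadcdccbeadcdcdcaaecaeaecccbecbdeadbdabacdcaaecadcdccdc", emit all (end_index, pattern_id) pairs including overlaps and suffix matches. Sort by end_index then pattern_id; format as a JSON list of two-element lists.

Construct AC machine:
Trie nodes:
  0='ε' goto a→7 b→12 c→18 d→1 e→17
  1='d' goto c→2
  2='dc' goto a→3  [P4 ends]
  3='dca' goto a→4
  4='dcaa' goto e→5
  5='dcaae' goto c→6
  6='dcaaec' goto ·  [P0 ends]
  7='a' goto d→8
  8='ad' goto c→9
  9='adc' goto d→10
  10='adcd' goto c→11
  11='adcdc' goto ·  [P1 ends]
  12='b' goto d→13
  13='bd' goto a→14
  14='bda' goto b→15
  15='bdab' goto a→16
  16='bdaba' goto ·  [P2 ends]
  17='e' goto ·  [P3 ends]
  18='c' goto b→22 c→19
  19='cc' goto b→20
  20='ccb' goto e→21
  21='ccbe' goto ·  [P5 ends]
  22='cb' goto e→23
  23='cbe' goto ·  [P6 ends]

BFS fail/out derivation:
  fail(1) 'd': from fail(0)=0 chase 'd': 0 ⇒ 0;  out=∅∪out(0)=∅
  fail(7) 'a': from fail(0)=0 chase 'a': 0 ⇒ 0;  out=∅∪out(0)=∅
  fail(12) 'b': from fail(0)=0 chase 'b': 0 ⇒ 0;  out=∅∪out(0)=∅
  fail(17) 'e': from fail(0)=0 chase 'e': 0 ⇒ 0;  out={3}∪out(0)={3}
  fail(18) 'c': from fail(0)=0 chase 'c': 0 ⇒ 0;  out=∅∪out(0)=∅
  fail(2) 'dc': from fail(1)=0 chase 'c': 0 ⇒ 18;  out={4}∪out(18)={4}
  fail(8) 'ad': from fail(7)=0 chase 'd': 0 ⇒ 1;  out=∅∪out(1)=∅
  fail(13) 'bd': from fail(12)=0 chase 'd': 0 ⇒ 1;  out=∅∪out(1)=∅
  fail(19) 'cc': from fail(18)=0 chase 'c': 0 ⇒ 18;  out=∅∪out(18)=∅
  fail(22) 'cb': from fail(18)=0 chase 'b': 0 ⇒ 12;  out=∅∪out(12)=∅
  fail(3) 'dca': from fail(2)=18 chase 'a': 18→0 ⇒ 7;  out=∅∪out(7)=∅
  fail(9) 'adc': from fail(8)=1 chase 'c': 1 ⇒ 2;  out=∅∪out(2)={4}
  fail(14) 'bda': from fail(13)=1 chase 'a': 1→0 ⇒ 7;  out=∅∪out(7)=∅
  fail(20) 'ccb': from fail(19)=18 chase 'b': 18 ⇒ 22;  out=∅∪out(22)=∅
  fail(23) 'cbe': from fail(22)=12 chase 'e': 12→0 ⇒ 17;  out={6}∪out(17)={3,6}
  fail(4) 'dcaa': from fail(3)=7 chase 'a': 7→0 ⇒ 7;  out=∅∪out(7)=∅
  fail(10) 'adcd': from fail(9)=2 chase 'd': 2→18→0 ⇒ 1;  out=∅∪out(1)=∅
  fail(15) 'bdab': from fail(14)=7 chase 'b': 7→0 ⇒ 12;  out=∅∪out(12)=∅
  fail(21) 'ccbe': from fail(20)=22 chase 'e': 22 ⇒ 23;  out={5}∪out(23)={3,5,6}
  fail(5) 'dcaae': from fail(4)=7 chase 'e': 7→0 ⇒ 17;  out=∅∪out(17)={3}
  fail(11) 'adcdc': from fail(10)=1 chase 'c': 1 ⇒ 2;  out={1}∪out(2)={1,4}
  fail(16) 'bdaba': from fail(15)=12 chase 'a': 12→0 ⇒ 7;  out={2}∪out(7)={2}
  fail(6) 'dcaaec': from fail(5)=17 chase 'c': 17→0 ⇒ 18;  out={0}∪out(18)={0}

Text stream:
pos 0 'b': at 12
pos 1 'd': at 13
pos 2 'a': at 14
pos 3 'd': at 8 (via fail)
pos 4 'c': at 9  ** P4@[3:4]
pos 5 'd': at 10
pos 6 'c': at 11  ** P1@[2:6],P4@[5:6]
pos 7 'c': at 19 (via fail)
pos 8 'b': at 20
pos 9 'e': at 21  ** P3@[9:9],P5@[6:9],P6@[7:9]
pos 10 'a': at 7 (via fail)
pos 11 'd': at 8
pos 12 'c': at 9  ** P4@[11:12]
pos 13 'd': at 10
pos 14 'c': at 11  ** P1@[10:14],P4@[13:14]
pos 15 'd': at 1 (via fail)
pos 16 'c': at 2  ** P4@[15:16]
pos 17 'a': at 3
pos 18 'a': at 4
pos 19 'e': at 5  ** P3@[19:19]
pos 20 'c': at 6  ** P0@[15:20]
pos 21 'a': at 7 (via fail)
pos 22 'e': at 17 (via fail)  ** P3@[22:22]
pos 23 'a': at 7 (via fail)
pos 24 'e': at 17 (via fail)  ** P3@[24:24]
pos 25 'c': at 18 (via fail)
pos 26 'c': at 19
pos 27 'c': at 19 (via fail)
pos 28 'b': at 20
pos 29 'e': at 21  ** P3@[29:29],P5@[26:29],P6@[27:29]
pos 30 'c': at 18 (via fail)
pos 31 'b': at 22
pos 32 'd': at 13 (via fail)
pos 33 'e': at 17 (via fail)  ** P3@[33:33]
pos 34 'a': at 7 (via fail)
pos 35 'd': at 8
pos 36 'b': at 12 (via fail)
pos 37 'd': at 13
pos 38 'a': at 14
pos 39 'b': at 15
pos 40 'a': at 16  ** P2@[36:40]
pos 41 'c': at 18 (via fail)
pos 42 'd': at 1 (via fail)
pos 43 'c': at 2  ** P4@[42:43]
pos 44 'a': at 3
pos 45 'a': at 4
pos 46 'e': at 5  ** P3@[46:46]
pos 47 'c': at 6  ** P0@[42:47]
pos 48 'a': at 7 (via fail)
pos 49 'd': at 8
pos 50 'c': at 9  ** P4@[49:50]
pos 51 'd': at 10
pos 52 'c': at 11  ** P1@[48:52],P4@[51:52]
pos 53 'c': at 19 (via fail)
pos 54 'd': at 1 (via fail)
pos 55 'c': at 2  ** P4@[54:55]

All matches (sorted): [[4,4],[6,1],[6,4],[9,3],[9,5],[9,6],[12,4],[14,1],[14,4],[16,4],[19,3],[20,0],[22,3],[24,3],[29,3],[29,5],[29,6],[33,3],[40,2],[43,4],[46,3],[47,0],[50,4],[52,1],[52,4],[55,4]]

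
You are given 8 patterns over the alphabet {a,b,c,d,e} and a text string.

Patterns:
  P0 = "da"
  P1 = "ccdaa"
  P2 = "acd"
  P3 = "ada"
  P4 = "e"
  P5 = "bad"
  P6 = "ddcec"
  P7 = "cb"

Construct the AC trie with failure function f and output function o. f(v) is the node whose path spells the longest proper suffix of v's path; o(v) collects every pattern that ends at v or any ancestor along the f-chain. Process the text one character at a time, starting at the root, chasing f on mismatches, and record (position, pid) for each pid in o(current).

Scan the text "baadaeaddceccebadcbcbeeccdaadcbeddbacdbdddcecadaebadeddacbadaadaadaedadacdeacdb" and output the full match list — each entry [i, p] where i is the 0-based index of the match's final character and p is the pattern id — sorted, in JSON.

Build:
Trie nodes:
  n0 'ε': a→8 b→14 c→3 d→1 e→13
  n1 'd': a→2 d→17
  n2 'da': ·  [P0 ends]
  n3 'c': b→21 c→4
  n4 'cc': d→5
  n5 'ccd': a→6
  n6 'ccda': a→7
  n7 'ccdaa': ·  [P1 ends]
  n8 'a': c→9 d→11
  n9 'ac': d→10
  n10 'acd': ·  [P2 ends]
  n11 'ad': a→12
  n12 'ada': ·  [P3 ends]
  n13 'e': ·  [P4 ends]
  n14 'b': a→15
  n15 'ba': d→16
  n16 'bad': ·  [P5 ends]
  n17 'dd': c→18
  n18 'ddc': e→19
  n19 'ddce': c→20
  n20 'ddcec': ·  [P6 ends]
  n21 'cb': ·  [P7 ends]

Failure links (BFS by depth):
  n1('d'): parent n0 fail=0; on 'd' 0 → fail=0;  out ∅∪∅=∅
  n3('c'): parent n0 fail=0; on 'c' 0 → fail=0;  out ∅∪∅=∅
  n8('a'): parent n0 fail=0; on 'a' 0 → fail=0;  out ∅∪∅=∅
  n13('e'): parent n0 fail=0; on 'e' 0 → fail=0;  out {4}∪∅={4}
  n14('b'): parent n0 fail=0; on 'b' 0 → fail=0;  out ∅∪∅=∅
  n2('da'): parent n1 fail=0; on 'a' 0 → fail=8;  out {0}∪∅={0}
  n4('cc'): parent n3 fail=0; on 'c' 0 → fail=3;  out ∅∪∅=∅
  n9('ac'): parent n8 fail=0; on 'c' 0 → fail=3;  out ∅∪∅=∅
  n11('ad'): parent n8 fail=0; on 'd' 0 → fail=1;  out ∅∪∅=∅
  n15('ba'): parent n14 fail=0; on 'a' 0 → fail=8;  out ∅∪∅=∅
  n17('dd'): parent n1 fail=0; on 'd' 0 → fail=1;  out ∅∪∅=∅
  n21('cb'): parent n3 fail=0; on 'b' 0 → fail=14;  out {7}∪∅={7}
  n5('ccd'): parent n4 fail=3; on 'd' 3→0 → fail=1;  out ∅∪∅=∅
  n10('acd'): parent n9 fail=3; on 'd' 3→0 → fail=1;  out {2}∪∅={2}
  n12('ada'): parent n11 fail=1; on 'a' 1 → fail=2;  out {3}∪{0}={0,3}
  n16('bad'): parent n15 fail=8; on 'd' 8 → fail=11;  out {5}∪∅={5}
  n18('ddc'): parent n17 fail=1; on 'c' 1→0 → fail=3;  out ∅∪∅=∅
  n6('ccda'): parent n5 fail=1; on 'a' 1 → fail=2;  out ∅∪{0}={0}
  n19('ddce'): parent n18 fail=3; on 'e' 3→0 → fail=13;  out ∅∪{4}={4}
  n7('ccdaa'): parent n6 fail=2; on 'a' 2→8→0 → fail=8;  out {1}∪∅={1}
  n20('ddcec'): parent n19 fail=13; on 'c' 13→0 → fail=3;  out {6}∪∅={6}

Text stream:
[0] read 'b'  n0⇒n14
[1] read 'a'  n14⇒n15
[2] read 'a'  n15⇒n8 (fail-walked)
[3] read 'd'  n8⇒n11
[4] read 'a'  n11⇒n12  → match P0@[3:4],P3@[2:4]
[5] read 'e'  n12⇒n13 (fail-walked)  → match P4@[5:5]
[6] read 'a'  n13⇒n8 (fail-walked)
[7] read 'd'  n8⇒n11
[8] read 'd'  n11⇒n17 (fail-walked)
[9] read 'c'  n17⇒n18
[10] read 'e'  n18⇒n19  → match P4@[10:10]
[11] read 'c'  n19⇒n20  → match P6@[7:11]
[12] read 'c'  n20⇒n4 (fail-walked)
[13] read 'e'  n4⇒n13 (fail-walked)  → match P4@[13:13]
[14] read 'b'  n13⇒n14 (fail-walked)
[15] read 'a'  n14⇒n15
[16] read 'd'  n15⇒n16  → match P5@[14:16]
[17] read 'c'  n16⇒n3 (fail-walked)
[18] read 'b'  n3⇒n21  → match P7@[17:18]
[19] read 'c'  n21⇒n3 (fail-walked)
[20] read 'b'  n3⇒n21  → match P7@[19:20]
[21] read 'e'  n21⇒n13 (fail-walked)  → match P4@[21:21]
[22] read 'e'  n13⇒n13 (fail-walked)  → match P4@[22:22]
[23] read 'c'  n13⇒n3 (fail-walked)
[24] read 'c'  n3⇒n4
[25] read 'd'  n4⇒n5
[26] read 'a'  n5⇒n6  → match P0@[25:26]
[27] read 'a'  n6⇒n7  → match P1@[23:27]
[28] read 'd'  n7⇒n11 (fail-walked)
[29] read 'c'  n11⇒n3 (fail-walked)
[30] read 'b'  n3⇒n21  → match P7@[29:30]
[31] read 'e'  n21⇒n13 (fail-walked)  → match P4@[31:31]
[32] read 'd'  n13⇒n1 (fail-walked)
[33] read 'd'  n1⇒n17
[34] read 'b'  n17⇒n14 (fail-walked)
[35] read 'a'  n14⇒n15
[36] read 'c'  n15⇒n9 (fail-walked)
[37] read 'd'  n9⇒n10  → match P2@[35:37]
[38] read 'b'  n10⇒n14 (fail-walked)
[39] read 'd'  n14⇒n1 (fail-walked)
[40] read 'd'  n1⇒n17
[41] read 'd'  n17⇒n17 (fail-walked)
[42] read 'c'  n17⇒n18
[43] read 'e'  n18⇒n19  → match P4@[43:43]
[44] read 'c'  n19⇒n20  → match P6@[40:44]
[45] read 'a'  n20⇒n8 (fail-walked)
[46] read 'd'  n8⇒n11
[47] read 'a'  n11⇒n12  → match P0@[46:47],P3@[45:47]
[48] read 'e'  n12⇒n13 (fail-walked)  → match P4@[48:48]
[49] read 'b'  n13⇒n14 (fail-walked)
[50] read 'a'  n14⇒n15
[51] read 'd'  n15⇒n16  → match P5@[49:51]
[52] read 'e'  n16⇒n13 (fail-walked)  → match P4@[52:52]
[53] read 'd'  n13⇒n1 (fail-walked)
[54] read 'd'  n1⇒n17
[55] read 'a'  n17⇒n2 (fail-walked)  → match P0@[54:55]
[56] read 'c'  n2⇒n9 (fail-walked)
[57] read 'b'  n9⇒n21 (fail-walked)  → match P7@[56:57]
[58] read 'a'  n21⇒n15 (fail-walked)
[59] read 'd'  n15⇒n16  → match P5@[57:59]
[60] read 'a'  n16⇒n12 (fail-walked)  → match P0@[59:60],P3@[58:60]
[61] read 'a'  n12⇒n8 (fail-walked)
[62] read 'd'  n8⇒n11
[63] read 'a'  n11⇒n12  → match P0@[62:63],P3@[61:63]
[64] read 'a'  n12⇒n8 (fail-walked)
[65] read 'd'  n8⇒n11
[66] read 'a'  n11⇒n12  → match P0@[65:66],P3@[64:66]
[67] read 'e'  n12⇒n13 (fail-walked)  → match P4@[67:67]
[68] read 'd'  n13⇒n1 (fail-walked)
[69] read 'a'  n1⇒n2  → match P0@[68:69]
[70] read 'd'  n2⇒n11 (fail-walked)
[71] read 'a'  n11⇒n12  → match P0@[70:71],P3@[69:71]
[72] read 'c'  n12⇒n9 (fail-walked)
[73] read 'd'  n9⇒n10  → match P2@[71:73]
[74] read 'e'  n10⇒n13 (fail-walked)  → match P4@[74:74]
[75] read 'a'  n13⇒n8 (fail-walked)
[76] read 'c'  n8⇒n9
[77] read 'd'  n9⇒n10  → match P2@[75:77]
[78] read 'b'  n10⇒n14 (fail-walked)

All matches (sorted): [[4,0],[4,3],[5,4],[10,4],[11,6],[13,4],[16,5],[18,7],[20,7],[21,4],[22,4],[26,0],[27,1],[30,7],[31,4],[37,2],[43,4],[44,6],[47,0],[47,3],[48,4],[51,5],[52,4],[55,0],[57,7],[59,5],[60,0],[60,3],[63,0],[63,3],[66,0],[66,3],[67,4],[69,0],[71,0],[71,3],[73,2],[74,4],[77,2]]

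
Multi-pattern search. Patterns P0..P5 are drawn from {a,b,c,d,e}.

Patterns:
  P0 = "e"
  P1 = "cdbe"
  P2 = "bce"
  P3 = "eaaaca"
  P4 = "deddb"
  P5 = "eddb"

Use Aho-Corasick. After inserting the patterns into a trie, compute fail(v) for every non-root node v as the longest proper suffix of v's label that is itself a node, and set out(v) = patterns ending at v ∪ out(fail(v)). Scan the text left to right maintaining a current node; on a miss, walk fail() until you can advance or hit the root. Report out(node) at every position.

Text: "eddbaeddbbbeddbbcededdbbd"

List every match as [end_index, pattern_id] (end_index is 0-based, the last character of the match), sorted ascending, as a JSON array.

Construct AC machine:
Trie (insert patterns):
  n0 'ε': b→6 c→2 d→14 e→1
  n1 'e': a→9 d→19  [P0 ends]
  n2 'c': d→3
  n3 'cd': b→4
  n4 'cdb': e→5
  n5 'cdbe': ·  [P1 ends]
  n6 'b': c→7
  n7 'bc': e→8
  n8 'bce': ·  [P2 ends]
  n9 'ea': a→10
  n10 'eaa': a→11
  n11 'eaaa': c→12
  n12 'eaaac': a→13
  n13 'eaaaca': ·  [P3 ends]
  n14 'd': e→15
  n15 'de': d→16
  n16 'ded': d→17
  n17 'dedd': b→18
  n18 'deddb': ·  [P4 ends]
  n19 'ed': d→20
  n20 'edd': b→21
  n21 'eddb': ·  [P5 ends]

BFS fail/out derivation:
  fail(1) 'e': from fail(0)=0 chase 'e': 0 ⇒ 0;  out={0}∪out(0)={0}
  fail(2) 'c': from fail(0)=0 chase 'c': 0 ⇒ 0;  out=∅∪out(0)=∅
  fail(6) 'b': from fail(0)=0 chase 'b': 0 ⇒ 0;  out=∅∪out(0)=∅
  fail(14) 'd': from fail(0)=0 chase 'd': 0 ⇒ 0;  out=∅∪out(0)=∅
  fail(3) 'cd': from fail(2)=0 chase 'd': 0 ⇒ 14;  out=∅∪out(14)=∅
  fail(7) 'bc': from fail(6)=0 chase 'c': 0 ⇒ 2;  out=∅∪out(2)=∅
  fail(9) 'ea': from fail(1)=0 chase 'a': 0 ⇒ 0;  out=∅∪out(0)=∅
  fail(15) 'de': from fail(14)=0 chase 'e': 0 ⇒ 1;  out=∅∪out(1)={0}
  fail(19) 'ed': from fail(1)=0 chase 'd': 0 ⇒ 14;  out=∅∪out(14)=∅
  fail(4) 'cdb': from fail(3)=14 chase 'b': 14→0 ⇒ 6;  out=∅∪out(6)=∅
  fail(8) 'bce': from fail(7)=2 chase 'e': 2→0 ⇒ 1;  out={2}∪out(1)={0,2}
  fail(10) 'eaa': from fail(9)=0 chase 'a': 0 ⇒ 0;  out=∅∪out(0)=∅
  fail(16) 'ded': from fail(15)=1 chase 'd': 1 ⇒ 19;  out=∅∪out(19)=∅
  fail(20) 'edd': from fail(19)=14 chase 'd': 14→0 ⇒ 14;  out=∅∪out(14)=∅
  fail(5) 'cdbe': from fail(4)=6 chase 'e': 6→0 ⇒ 1;  out={1}∪out(1)={0,1}
  fail(11) 'eaaa': from fail(10)=0 chase 'a': 0 ⇒ 0;  out=∅∪out(0)=∅
  fail(17) 'dedd': from fail(16)=19 chase 'd': 19 ⇒ 20;  out=∅∪out(20)=∅
  fail(21) 'eddb': from fail(20)=14 chase 'b': 14→0 ⇒ 6;  out={5}∪out(6)={5}
  fail(12) 'eaaac': from fail(11)=0 chase 'c': 0 ⇒ 2;  out=∅∪out(2)=∅
  fail(18) 'deddb': from fail(17)=20 chase 'b': 20 ⇒ 21;  out={4}∪out(21)={4,5}
  fail(13) 'eaaaca': from fail(12)=2 chase 'a': 2→0 ⇒ 0;  out={3}∪out(0)={3}

Run:
[0] read 'e'  n0⇒n1  ** P0@[0:0]
[1] read 'd'  n1⇒n19
[2] read 'd'  n19⇒n20
[3] read 'b'  n20⇒n21  ** P5@[0:3]
[4] read 'a'  n21⇒n0 ·f
[5] read 'e'  n0⇒n1  ** P0@[5:5]
[6] read 'd'  n1⇒n19
[7] read 'd'  n19⇒n20
[8] read 'b'  n20⇒n21  ** P5@[5:8]
[9] read 'b'  n21⇒n6 ·f
[10] read 'b'  n6⇒n6 ·f
[11] read 'e'  n6⇒n1 ·f  ** P0@[11:11]
[12] read 'd'  n1⇒n19
[13] read 'd'  n19⇒n20
[14] read 'b'  n20⇒n21  ** P5@[11:14]
[15] read 'b'  n21⇒n6 ·f
[16] read 'c'  n6⇒n7
[17] read 'e'  n7⇒n8  ** P0@[17:17],P2@[15:17]
[18] read 'd'  n8⇒n19 ·f
[19] read 'e'  n19⇒n15 ·f  ** P0@[19:19]
[20] read 'd'  n15⇒n16
[21] read 'd'  n16⇒n17
[22] read 'b'  n17⇒n18  ** P4@[18:22],P5@[19:22]
[23] read 'b'  n18⇒n6 ·f
[24] read 'd'  n6⇒n14 ·f

Matches: [[0,0],[3,5],[5,0],[8,5],[11,0],[14,5],[17,0],[17,2],[19,0],[22,4],[22,5]]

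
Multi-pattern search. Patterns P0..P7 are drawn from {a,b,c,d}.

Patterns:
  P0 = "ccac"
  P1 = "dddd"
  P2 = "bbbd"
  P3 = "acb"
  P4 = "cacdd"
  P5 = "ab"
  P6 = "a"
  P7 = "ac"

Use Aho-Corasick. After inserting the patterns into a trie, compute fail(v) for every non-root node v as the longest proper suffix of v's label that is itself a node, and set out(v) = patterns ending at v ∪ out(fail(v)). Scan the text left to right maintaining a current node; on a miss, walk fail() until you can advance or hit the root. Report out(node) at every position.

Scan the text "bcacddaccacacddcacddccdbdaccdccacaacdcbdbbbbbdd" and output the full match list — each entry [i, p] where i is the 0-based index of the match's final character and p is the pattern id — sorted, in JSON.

Build automaton:
Trie (insert patterns):
  0='ε' goto a→13 b→9 c→1 d→5
  1='c' goto a→16 c→2
  2='cc' goto a→3
  3='cca' goto c→4
  4='ccac' goto ·  [P0 ends]
  5='d' goto d→6
  6='dd' goto d→7
  7='ddd' goto d→8
  8='dddd' goto ·  [P1 ends]
  9='b' goto b→10
  10='bb' goto b→11
  11='bbb' goto d→12
  12='bbbd' goto ·  [P2 ends]
  13='a' goto b→20 c→14  [P6 ends]
  14='ac' goto b→15  [P7 ends]
  15='acb' goto ·  [P3 ends]
  16='ca' goto c→17
  17='cac' goto d→18
  18='cacd' goto d→19
  19='cacdd' goto ·  [P4 ends]
  20='ab' goto ·  [P5 ends]

BFS fail/out derivation:
  n1('c'): parent n0 fail=0; on 'c' 0 → fail=0;  out ∅∪∅=∅
  n5('d'): parent n0 fail=0; on 'd' 0 → fail=0;  out ∅∪∅=∅
  n9('b'): parent n0 fail=0; on 'b' 0 → fail=0;  out ∅∪∅=∅
  n13('a'): parent n0 fail=0; on 'a' 0 → fail=0;  out {6}∪∅={6}
  n2('cc'): parent n1 fail=0; on 'c' 0 → fail=1;  out ∅∪∅=∅
  n6('dd'): parent n5 fail=0; on 'd' 0 → fail=5;  out ∅∪∅=∅
  n10('bb'): parent n9 fail=0; on 'b' 0 → fail=9;  out ∅∪∅=∅
  n14('ac'): parent n13 fail=0; on 'c' 0 → fail=1;  out {7}∪∅={7}
  n16('ca'): parent n1 fail=0; on 'a' 0 → fail=13;  out ∅∪{6}={6}
  n20('ab'): parent n13 fail=0; on 'b' 0 → fail=9;  out {5}∪∅={5}
  n3('cca'): parent n2 fail=1; on 'a' 1 → fail=16;  out ∅∪{6}={6}
  n7('ddd'): parent n6 fail=5; on 'd' 5 → fail=6;  out ∅∪∅=∅
  n11('bbb'): parent n10 fail=9; on 'b' 9 → fail=10;  out ∅∪∅=∅
  n15('acb'): parent n14 fail=1; on 'b' 1→0 → fail=9;  out {3}∪∅={3}
  n17('cac'): parent n16 fail=13; on 'c' 13 → fail=14;  out ∅∪{7}={7}
  n4('ccac'): parent n3 fail=16; on 'c' 16 → fail=17;  out {0}∪{7}={0,7}
  n8('dddd'): parent n7 fail=6; on 'd' 6 → fail=7;  out {1}∪∅={1}
  n12('bbbd'): parent n11 fail=10; on 'd' 10→9→0 → fail=5;  out {2}∪∅={2}
  n18('cacd'): parent n17 fail=14; on 'd' 14→1→0 → fail=5;  out ∅∪∅=∅
  n19('cacdd'): parent n18 fail=5; on 'd' 5 → fail=6;  out {4}∪∅={4}

Run:
pos 0 'b': at 9
pos 1 'c': at 1 (via fail)
pos 2 'a': at 16  → match P6@[2:2]
pos 3 'c': at 17  → match P7@[2:3]
pos 4 'd': at 18
pos 5 'd': at 19  → match P4@[1:5]
pos 6 'a': at 13 (via fail)  → match P6@[6:6]
pos 7 'c': at 14  → match P7@[6:7]
pos 8 'c': at 2 (via fail)
pos 9 'a': at 3  → match P6@[9:9]
pos 10 'c': at 4  → match P0@[7:10],P7@[9:10]
pos 11 'a': at 16 (via fail)  → match P6@[11:11]
pos 12 'c': at 17  → match P7@[11:12]
pos 13 'd': at 18
pos 14 'd': at 19  → match P4@[10:14]
pos 15 'c': at 1 (via fail)
pos 16 'a': at 16  → match P6@[16:16]
pos 17 'c': at 17  → match P7@[16:17]
pos 18 'd': at 18
pos 19 'd': at 19  → match P4@[15:19]
pos 20 'c': at 1 (via fail)
pos 21 'c': at 2
pos 22 'd': at 5 (via fail)
pos 23 'b': at 9 (via fail)
pos 24 'd': at 5 (via fail)
pos 25 'a': at 13 (via fail)  → match P6@[25:25]
pos 26 'c': at 14  → match P7@[25:26]
pos 27 'c': at 2 (via fail)
pos 28 'd': at 5 (via fail)
pos 29 'c': at 1 (via fail)
pos 30 'c': at 2
pos 31 'a': at 3  → match P6@[31:31]
pos 32 'c': at 4  → match P0@[29:32],P7@[31:32]
pos 33 'a': at 16 (via fail)  → match P6@[33:33]
pos 34 'a': at 13 (via fail)  → match P6@[34:34]
pos 35 'c': at 14  → match P7@[34:35]
pos 36 'd': at 5 (via fail)
pos 37 'c': at 1 (via fail)
pos 38 'b': at 9 (via fail)
pos 39 'd': at 5 (via fail)
pos 40 'b': at 9 (via fail)
pos 41 'b': at 10
pos 42 'b': at 11
pos 43 'b': at 11 (via fail)
pos 44 'b': at 11 (via fail)
pos 45 'd': at 12  → match P2@[42:45]
pos 46 'd': at 6 (via fail)

Matches: [[2,6],[3,7],[5,4],[6,6],[7,7],[9,6],[10,0],[10,7],[11,6],[12,7],[14,4],[16,6],[17,7],[19,4],[25,6],[26,7],[31,6],[32,0],[32,7],[33,6],[34,6],[35,7],[45,2]]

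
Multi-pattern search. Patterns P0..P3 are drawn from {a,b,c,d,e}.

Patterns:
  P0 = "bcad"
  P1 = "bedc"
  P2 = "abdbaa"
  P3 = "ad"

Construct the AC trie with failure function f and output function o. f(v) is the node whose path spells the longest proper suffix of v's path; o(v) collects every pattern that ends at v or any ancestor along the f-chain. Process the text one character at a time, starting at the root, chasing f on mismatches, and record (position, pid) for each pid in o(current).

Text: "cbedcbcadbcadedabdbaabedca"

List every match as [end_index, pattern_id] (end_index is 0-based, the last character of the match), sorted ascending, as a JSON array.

Build automaton:
Trie nodes:
  n0 'ε': a→8 b→1
  n1 'b': c→2 e→5
  n2 'bc': a→3
  n3 'bca': d→4
  n4 'bcad': ·  [P0 ends]
  n5 'be': d→6
  n6 'bed': c→7
  n7 'bedc': ·  [P1 ends]
  n8 'a': b→9 d→14
  n9 'ab': d→10
  n10 'abd': b→11
  n11 'abdb': a→12
  n12 'abdba': a→13
  n13 'abdbaa': ·  [P2 ends]
  n14 'ad': ·  [P3 ends]

BFS fail/out derivation:
  n1('b'): parent n0 fail=0; on 'b' 0 → fail=0;  out ∅∪∅=∅
  n8('a'): parent n0 fail=0; on 'a' 0 → fail=0;  out ∅∪∅=∅
  n2('bc'): parent n1 fail=0; on 'c' 0 → fail=0;  out ∅∪∅=∅
  n5('be'): parent n1 fail=0; on 'e' 0 → fail=0;  out ∅∪∅=∅
  n9('ab'): parent n8 fail=0; on 'b' 0 → fail=1;  out ∅∪∅=∅
  n14('ad'): parent n8 fail=0; on 'd' 0 → fail=0;  out {3}∪∅={3}
  n3('bca'): parent n2 fail=0; on 'a' 0 → fail=8;  out ∅∪∅=∅
  n6('bed'): parent n5 fail=0; on 'd' 0 → fail=0;  out ∅∪∅=∅
  n10('abd'): parent n9 fail=1; on 'd' 1→0 → fail=0;  out ∅∪∅=∅
  n4('bcad'): parent n3 fail=8; on 'd' 8 → fail=14;  out {0}∪{3}={0,3}
  n7('bedc'): parent n6 fail=0; on 'c' 0 → fail=0;  out {1}∪∅={1}
  n11('abdb'): parent n10 fail=0; on 'b' 0 → fail=1;  out ∅∪∅=∅
  n12('abdba'): parent n11 fail=1; on 'a' 1→0 → fail=8;  out ∅∪∅=∅
  n13('abdbaa'): parent n12 fail=8; on 'a' 8→0 → fail=8;  out {2}∪∅={2}

Run:
i=0 'c': node 0→0
i=1 'b': node 0→1
i=2 'e': node 1→5
i=3 'd': node 5→6
i=4 'c': node 6→7  emit P1@[1:4]
i=5 'b': node 7→1 ·f
i=6 'c': node 1→2
i=7 'a': node 2→3
i=8 'd': node 3→4  emit P0@[5:8],P3@[7:8]
i=9 'b': node 4→1 ·f
i=10 'c': node 1→2
i=11 'a': node 2→3
i=12 'd': node 3→4  emit P0@[9:12],P3@[11:12]
i=13 'e': node 4→0 ·f
i=14 'd': node 0→0
i=15 'a': node 0→8
i=16 'b': node 8→9
i=17 'd': node 9→10
i=18 'b': node 10→11
i=19 'a': node 11→12
i=20 'a': node 12→13  emit P2@[15:20]
i=21 'b': node 13→9 ·f
i=22 'e': node 9→5 ·f
i=23 'd': node 5→6
i=24 'c': node 6→7  emit P1@[21:24]
i=25 'a': node 7→8 ·f

All matches (sorted): [[4,1],[8,0],[8,3],[12,0],[12,3],[20,2],[24,1]]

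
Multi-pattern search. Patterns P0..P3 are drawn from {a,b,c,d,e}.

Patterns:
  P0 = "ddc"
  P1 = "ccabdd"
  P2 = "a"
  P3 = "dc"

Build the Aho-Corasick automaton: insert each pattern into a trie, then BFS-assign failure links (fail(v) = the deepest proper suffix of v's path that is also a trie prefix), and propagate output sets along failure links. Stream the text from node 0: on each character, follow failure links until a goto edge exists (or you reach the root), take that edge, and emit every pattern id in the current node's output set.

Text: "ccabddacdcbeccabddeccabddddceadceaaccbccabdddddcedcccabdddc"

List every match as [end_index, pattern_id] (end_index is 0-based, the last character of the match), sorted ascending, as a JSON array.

Construct AC machine:
Trie (insert patterns):
  n0 'ε': a→10 c→4 d→1
  n1 'd': c→11 d→2
  n2 'dd': c→3
  n3 'ddc': ·  ←P0
  n4 'c': c→5
  n5 'cc': a→6
  n6 'cca': b→7
  n7 'ccab': d→8
  n8 'ccabd': d→9
  n9 'ccabdd': ·  ←P1
  n10 'a': ·  ←P2
  n11 'dc': ·  ←P3

BFS fail/out derivation:
  n1('d'): parent n0 fail=0; on 'd' 0 → fail=0;  out ∅∪∅=∅
  n4('c'): parent n0 fail=0; on 'c' 0 → fail=0;  out ∅∪∅=∅
  n10('a'): parent n0 fail=0; on 'a' 0 → fail=0;  out {2}∪∅={2}
  n2('dd'): parent n1 fail=0; on 'd' 0 → fail=1;  out ∅∪∅=∅
  n5('cc'): parent n4 fail=0; on 'c' 0 → fail=4;  out ∅∪∅=∅
  n11('dc'): parent n1 fail=0; on 'c' 0 → fail=4;  out {3}∪∅={3}
  n3('ddc'): parent n2 fail=1; on 'c' 1 → fail=11;  out {0}∪{3}={0,3}
  n6('cca'): parent n5 fail=4; on 'a' 4→0 → fail=10;  out ∅∪{2}={2}
  n7('ccab'): parent n6 fail=10; on 'b' 10→0 → fail=0;  out ∅∪∅=∅
  n8('ccabd'): parent n7 fail=0; on 'd' 0 → fail=1;  out ∅∪∅=∅
  n9('ccabdd'): parent n8 fail=1; on 'd' 1 → fail=2;  out {1}∪∅={1}

Text stream:
i=0 'c': node 0→4
i=1 'c': node 4→5
i=2 'a': node 5→6  ** P2@[2:2]
i=3 'b': node 6→7
i=4 'd': node 7→8
i=5 'd': node 8→9  ** P1@[0:5]
i=6 'a': node 9→10 (fail-walked)  ** P2@[6:6]
i=7 'c': node 10→4 (fail-walked)
i=8 'd': node 4→1 (fail-walked)
i=9 'c': node 1→11  ** P3@[8:9]
i=10 'b': node 11→0 (fail-walked)
i=11 'e': node 0→0
i=12 'c': node 0→4
i=13 'c': node 4→5
i=14 'a': node 5→6  ** P2@[14:14]
i=15 'b': node 6→7
i=16 'd': node 7→8
i=17 'd': node 8→9  ** P1@[12:17]
i=18 'e': node 9→0 (fail-walked)
i=19 'c': node 0→4
i=20 'c': node 4→5
i=21 'a': node 5→6  ** P2@[21:21]
i=22 'b': node 6→7
i=23 'd': node 7→8
i=24 'd': node 8→9  ** P1@[19:24]
i=25 'd': node 9→2 (fail-walked)
i=26 'd': node 2→2 (fail-walked)
i=27 'c': node 2→3  ** P0@[25:27],P3@[26:27]
i=28 'e': node 3→0 (fail-walked)
i=29 'a': node 0→10  ** P2@[29:29]
i=30 'd': node 10→1 (fail-walked)
i=31 'c': node 1→11  ** P3@[30:31]
i=32 'e': node 11→0 (fail-walked)
i=33 'a': node 0→10  ** P2@[33:33]
i=34 'a': node 10→10 (fail-walked)  ** P2@[34:34]
i=35 'c': node 10→4 (fail-walked)
i=36 'c': node 4→5
i=37 'b': node 5→0 (fail-walked)
i=38 'c': node 0→4
i=39 'c': node 4→5
i=40 'a': node 5→6  ** P2@[40:40]
i=41 'b': node 6→7
i=42 'd': node 7→8
i=43 'd': node 8→9  ** P1@[38:43]
i=44 'd': node 9→2 (fail-walked)
i=45 'd': node 2→2 (fail-walked)
i=46 'd': node 2→2 (fail-walked)
i=47 'c': node 2→3  ** P0@[45:47],P3@[46:47]
i=48 'e': node 3→0 (fail-walked)
i=49 'd': node 0→1
i=50 'c': node 1→11  ** P3@[49:50]
i=51 'c': node 11→5 (fail-walked)
i=52 'c': node 5→5 (fail-walked)
i=53 'a': node 5→6  ** P2@[53:53]
i=54 'b': node 6→7
i=55 'd': node 7→8
i=56 'd': node 8→9  ** P1@[51:56]
i=57 'd': node 9→2 (fail-walked)
i=58 'c': node 2→3  ** P0@[56:58],P3@[57:58]

Matches: [[2,2],[5,1],[6,2],[9,3],[14,2],[17,1],[21,2],[24,1],[27,0],[27,3],[29,2],[31,3],[33,2],[34,2],[40,2],[43,1],[47,0],[47,3],[50,3],[53,2],[56,1],[58,0],[58,3]]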